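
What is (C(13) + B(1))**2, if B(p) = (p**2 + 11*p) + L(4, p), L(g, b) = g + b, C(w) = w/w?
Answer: 324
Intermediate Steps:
C(w) = 1
L(g, b) = b + g
B(p) = 4 + p**2 + 12*p (B(p) = (p**2 + 11*p) + (p + 4) = (p**2 + 11*p) + (4 + p) = 4 + p**2 + 12*p)
(C(13) + B(1))**2 = (1 + (4 + 1**2 + 12*1))**2 = (1 + (4 + 1 + 12))**2 = (1 + 17)**2 = 18**2 = 324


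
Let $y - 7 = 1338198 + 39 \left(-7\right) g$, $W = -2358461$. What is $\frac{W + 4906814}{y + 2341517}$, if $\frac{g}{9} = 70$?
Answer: $\frac{849451}{1169244} \approx 0.7265$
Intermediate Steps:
$g = 630$ ($g = 9 \cdot 70 = 630$)
$y = 1166215$ ($y = 7 + \left(1338198 + 39 \left(-7\right) 630\right) = 7 + \left(1338198 - 171990\right) = 7 + 1166208 = 1166215$)
$\frac{W + 4906814}{y + 2341517} = \frac{-2358461 + 4906814}{1166215 + 2341517} = \frac{2548353}{3507732} = 2548353 \cdot \frac{1}{3507732} = \frac{849451}{1169244}$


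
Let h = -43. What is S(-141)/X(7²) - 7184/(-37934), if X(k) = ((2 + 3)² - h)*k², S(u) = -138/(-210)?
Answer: 20526489201/108384645460 ≈ 0.18939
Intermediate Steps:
S(u) = 23/35 (S(u) = -138*(-1/210) = 23/35)
X(k) = 68*k² (X(k) = ((2 + 3)² - 1*(-43))*k² = (5² + 43)*k² = (25 + 43)*k² = 68*k²)
S(-141)/X(7²) - 7184/(-37934) = 23/(35*((68*(7²)²))) - 7184/(-37934) = 23/(35*((68*49²))) - 7184*(-1/37934) = 23/(35*((68*2401))) + 3592/18967 = (23/35)/163268 + 3592/18967 = (23/35)*(1/163268) + 3592/18967 = 23/5714380 + 3592/18967 = 20526489201/108384645460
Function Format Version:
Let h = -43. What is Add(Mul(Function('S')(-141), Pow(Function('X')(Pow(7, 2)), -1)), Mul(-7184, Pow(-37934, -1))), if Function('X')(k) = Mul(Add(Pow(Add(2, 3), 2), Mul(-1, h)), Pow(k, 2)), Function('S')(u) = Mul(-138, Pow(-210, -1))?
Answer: Rational(20526489201, 108384645460) ≈ 0.18939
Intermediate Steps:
Function('S')(u) = Rational(23, 35) (Function('S')(u) = Mul(-138, Rational(-1, 210)) = Rational(23, 35))
Function('X')(k) = Mul(68, Pow(k, 2)) (Function('X')(k) = Mul(Add(Pow(Add(2, 3), 2), Mul(-1, -43)), Pow(k, 2)) = Mul(Add(Pow(5, 2), 43), Pow(k, 2)) = Mul(Add(25, 43), Pow(k, 2)) = Mul(68, Pow(k, 2)))
Add(Mul(Function('S')(-141), Pow(Function('X')(Pow(7, 2)), -1)), Mul(-7184, Pow(-37934, -1))) = Add(Mul(Rational(23, 35), Pow(Mul(68, Pow(Pow(7, 2), 2)), -1)), Mul(-7184, Pow(-37934, -1))) = Add(Mul(Rational(23, 35), Pow(Mul(68, Pow(49, 2)), -1)), Mul(-7184, Rational(-1, 37934))) = Add(Mul(Rational(23, 35), Pow(Mul(68, 2401), -1)), Rational(3592, 18967)) = Add(Mul(Rational(23, 35), Pow(163268, -1)), Rational(3592, 18967)) = Add(Mul(Rational(23, 35), Rational(1, 163268)), Rational(3592, 18967)) = Add(Rational(23, 5714380), Rational(3592, 18967)) = Rational(20526489201, 108384645460)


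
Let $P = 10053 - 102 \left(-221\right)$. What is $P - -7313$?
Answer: $39908$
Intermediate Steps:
$P = 32595$ ($P = 10053 - -22542 = 10053 + 22542 = 32595$)
$P - -7313 = 32595 - -7313 = 32595 + 7313 = 39908$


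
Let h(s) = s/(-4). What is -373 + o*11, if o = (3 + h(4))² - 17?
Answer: -516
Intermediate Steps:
h(s) = -s/4 (h(s) = s*(-¼) = -s/4)
o = -13 (o = (3 - ¼*4)² - 17 = (3 - 1)² - 17 = 2² - 17 = 4 - 17 = -13)
-373 + o*11 = -373 - 13*11 = -373 - 143 = -516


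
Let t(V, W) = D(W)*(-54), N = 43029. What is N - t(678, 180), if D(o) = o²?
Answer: 1792629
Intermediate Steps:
t(V, W) = -54*W² (t(V, W) = W²*(-54) = -54*W²)
N - t(678, 180) = 43029 - (-54)*180² = 43029 - (-54)*32400 = 43029 - 1*(-1749600) = 43029 + 1749600 = 1792629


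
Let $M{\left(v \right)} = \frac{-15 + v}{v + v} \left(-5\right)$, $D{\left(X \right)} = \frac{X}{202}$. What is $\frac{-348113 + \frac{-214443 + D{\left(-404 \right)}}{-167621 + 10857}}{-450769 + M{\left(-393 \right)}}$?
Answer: $\frac{7148849717197}{9257083348356} \approx 0.77226$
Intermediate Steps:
$D{\left(X \right)} = \frac{X}{202}$ ($D{\left(X \right)} = X \frac{1}{202} = \frac{X}{202}$)
$M{\left(v \right)} = - \frac{5 \left(-15 + v\right)}{2 v}$ ($M{\left(v \right)} = \frac{-15 + v}{2 v} \left(-5\right) = - \frac{5 \left(-15 + v\right)}{2 v}$)
$\frac{-348113 + \frac{-214443 + D{\left(-404 \right)}}{-167621 + 10857}}{-450769 + M{\left(-393 \right)}} = \frac{-348113 + \frac{-214443 + \frac{1}{202} \left(-404\right)}{-167621 + 10857}}{-450769 + \frac{5 \left(15 - -393\right)}{2 \left(-393\right)}} = \frac{-348113 + \frac{-214443 - 2}{-156764}}{-450769 + \frac{5}{2} \left(- \frac{1}{393}\right) \left(15 + 393\right)} = \frac{-348113 - - \frac{214445}{156764}}{-450769 + \frac{5}{2} \left(- \frac{1}{393}\right) 408} = \frac{-348113 + \frac{214445}{156764}}{-450769 - \frac{340}{131}} = - \frac{54571371887}{156764 \left(- \frac{59051079}{131}\right)} = \left(- \frac{54571371887}{156764}\right) \left(- \frac{131}{59051079}\right) = \frac{7148849717197}{9257083348356}$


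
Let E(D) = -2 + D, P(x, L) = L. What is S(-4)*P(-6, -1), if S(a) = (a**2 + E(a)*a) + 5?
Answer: -45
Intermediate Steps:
S(a) = 5 + a**2 + a*(-2 + a) (S(a) = (a**2 + (-2 + a)*a) + 5 = (a**2 + a*(-2 + a)) + 5 = 5 + a**2 + a*(-2 + a))
S(-4)*P(-6, -1) = (5 + (-4)**2 - 4*(-2 - 4))*(-1) = (5 + 16 - 4*(-6))*(-1) = (5 + 16 + 24)*(-1) = 45*(-1) = -45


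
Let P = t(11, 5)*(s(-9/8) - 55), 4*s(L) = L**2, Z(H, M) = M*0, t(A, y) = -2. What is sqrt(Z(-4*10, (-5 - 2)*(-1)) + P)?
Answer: sqrt(27998)/16 ≈ 10.458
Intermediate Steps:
Z(H, M) = 0
s(L) = L**2/4
P = 13999/128 (P = -2*((-9/8)**2/4 - 55) = -2*((1/4)*(81/64) - 55) = -2*(81/256 - 55) = -2*(-13999/256) = 13999/128 ≈ 109.37)
sqrt(Z(-4*10, (-5 - 2)*(-1)) + P) = sqrt(0 + 13999/128) = sqrt(13999/128) = sqrt(27998)/16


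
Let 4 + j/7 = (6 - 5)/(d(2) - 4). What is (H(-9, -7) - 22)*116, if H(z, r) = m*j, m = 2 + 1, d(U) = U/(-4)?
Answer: -38512/3 ≈ -12837.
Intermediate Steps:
d(U) = -U/4 (d(U) = U*(-1/4) = -U/4)
m = 3
j = -266/9 (j = -28 + 7*((6 - 5)/(-1/4*2 - 4)) = -28 + 7*(1/(-1/2 - 4)) = -28 + 7*(1/(-9/2)) = -28 + 7*(1*(-2/9)) = -28 + 7*(-2/9) = -28 - 14/9 = -266/9 ≈ -29.556)
H(z, r) = -266/3 (H(z, r) = 3*(-266/9) = -266/3)
(H(-9, -7) - 22)*116 = (-266/3 - 22)*116 = -332/3*116 = -38512/3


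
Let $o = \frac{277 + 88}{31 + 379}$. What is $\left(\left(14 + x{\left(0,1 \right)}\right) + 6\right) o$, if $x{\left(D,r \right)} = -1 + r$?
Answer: $\frac{730}{41} \approx 17.805$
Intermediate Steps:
$o = \frac{73}{82}$ ($o = \frac{365}{410} = 365 \cdot \frac{1}{410} = \frac{73}{82} \approx 0.89024$)
$\left(\left(14 + x{\left(0,1 \right)}\right) + 6\right) o = \left(\left(14 + \left(-1 + 1\right)\right) + 6\right) \frac{73}{82} = \left(\left(14 + 0\right) + 6\right) \frac{73}{82} = \left(14 + 6\right) \frac{73}{82} = 20 \cdot \frac{73}{82} = \frac{730}{41}$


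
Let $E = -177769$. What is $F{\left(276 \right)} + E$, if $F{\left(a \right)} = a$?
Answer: $-177493$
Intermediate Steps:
$F{\left(276 \right)} + E = 276 - 177769 = -177493$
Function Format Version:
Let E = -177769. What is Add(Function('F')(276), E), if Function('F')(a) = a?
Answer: -177493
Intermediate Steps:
Add(Function('F')(276), E) = Add(276, -177769) = -177493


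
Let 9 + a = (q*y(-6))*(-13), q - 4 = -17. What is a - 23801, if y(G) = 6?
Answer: -22796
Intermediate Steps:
q = -13 (q = 4 - 17 = -13)
a = 1005 (a = -9 - 13*6*(-13) = -9 - 78*(-13) = -9 + 1014 = 1005)
a - 23801 = 1005 - 23801 = -22796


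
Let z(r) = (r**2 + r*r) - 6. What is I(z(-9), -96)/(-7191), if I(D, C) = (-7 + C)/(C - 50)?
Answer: -103/1049886 ≈ -9.8106e-5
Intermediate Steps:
z(r) = -6 + 2*r**2 (z(r) = (r**2 + r**2) - 6 = 2*r**2 - 6 = -6 + 2*r**2)
I(D, C) = (-7 + C)/(-50 + C)
I(z(-9), -96)/(-7191) = ((-7 - 96)/(-50 - 96))/(-7191) = (-103/(-146))*(-1/7191) = -1/146*(-103)*(-1/7191) = (103/146)*(-1/7191) = -103/1049886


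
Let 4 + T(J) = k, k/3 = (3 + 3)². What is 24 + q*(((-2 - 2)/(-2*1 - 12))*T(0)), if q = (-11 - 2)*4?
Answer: -10648/7 ≈ -1521.1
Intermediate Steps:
q = -52 (q = -13*4 = -52)
k = 108 (k = 3*(3 + 3)² = 3*6² = 3*36 = 108)
T(J) = 104 (T(J) = -4 + 108 = 104)
24 + q*(((-2 - 2)/(-2*1 - 12))*T(0)) = 24 - 52*(-2 - 2)/(-2*1 - 12)*104 = 24 - 52*(-4/(-2 - 12))*104 = 24 - 52*(-4/(-14))*104 = 24 - 52*(-4*(-1/14))*104 = 24 - 104*104/7 = 24 - 52*208/7 = 24 - 10816/7 = -10648/7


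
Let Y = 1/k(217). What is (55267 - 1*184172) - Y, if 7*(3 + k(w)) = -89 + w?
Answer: -13792842/107 ≈ -1.2891e+5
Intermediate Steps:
k(w) = -110/7 + w/7 (k(w) = -3 + (-89 + w)/7 = -3 + (-89/7 + w/7) = -110/7 + w/7)
Y = 7/107 (Y = 1/(-110/7 + (⅐)*217) = 1/(-110/7 + 31) = 1/(107/7) = 7/107 ≈ 0.065421)
(55267 - 1*184172) - Y = (55267 - 1*184172) - 1*7/107 = (55267 - 184172) - 7/107 = -128905 - 7/107 = -13792842/107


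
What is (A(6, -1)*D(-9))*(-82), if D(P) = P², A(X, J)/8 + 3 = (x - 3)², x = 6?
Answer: -318816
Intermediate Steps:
A(X, J) = 48 (A(X, J) = -24 + 8*(6 - 3)² = -24 + 8*3² = -24 + 8*9 = -24 + 72 = 48)
(A(6, -1)*D(-9))*(-82) = (48*(-9)²)*(-82) = (48*81)*(-82) = 3888*(-82) = -318816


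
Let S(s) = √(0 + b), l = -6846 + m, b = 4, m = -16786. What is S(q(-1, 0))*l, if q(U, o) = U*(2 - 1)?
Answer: -47264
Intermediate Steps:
q(U, o) = U (q(U, o) = U*1 = U)
l = -23632 (l = -6846 - 16786 = -23632)
S(s) = 2 (S(s) = √(0 + 4) = √4 = 2)
S(q(-1, 0))*l = 2*(-23632) = -47264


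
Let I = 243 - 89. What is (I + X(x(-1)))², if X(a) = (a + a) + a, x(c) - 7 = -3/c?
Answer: 33856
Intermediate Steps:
I = 154
x(c) = 7 - 3/c
X(a) = 3*a (X(a) = 2*a + a = 3*a)
(I + X(x(-1)))² = (154 + 3*(7 - 3/(-1)))² = (154 + 3*(7 - 3*(-1)))² = (154 + 3*(7 + 3))² = (154 + 3*10)² = (154 + 30)² = 184² = 33856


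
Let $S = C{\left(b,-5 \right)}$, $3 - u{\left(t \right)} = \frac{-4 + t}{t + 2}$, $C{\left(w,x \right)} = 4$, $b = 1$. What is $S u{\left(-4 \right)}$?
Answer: $-4$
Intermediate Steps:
$u{\left(t \right)} = 3 - \frac{-4 + t}{2 + t}$ ($u{\left(t \right)} = 3 - \frac{-4 + t}{t + 2} = 3 - \frac{-4 + t}{2 + t}$)
$S = 4$
$S u{\left(-4 \right)} = 4 \frac{2 \left(5 - 4\right)}{2 - 4} = 4 \cdot 2 \frac{1}{-2} \cdot 1 = 4 \cdot 2 \left(- \frac{1}{2}\right) 1 = 4 \left(-1\right) = -4$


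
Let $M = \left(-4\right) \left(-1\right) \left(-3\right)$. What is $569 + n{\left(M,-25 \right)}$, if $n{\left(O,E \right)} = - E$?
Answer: $594$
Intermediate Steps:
$M = -12$ ($M = 4 \left(-3\right) = -12$)
$569 + n{\left(M,-25 \right)} = 569 - -25 = 569 + 25 = 594$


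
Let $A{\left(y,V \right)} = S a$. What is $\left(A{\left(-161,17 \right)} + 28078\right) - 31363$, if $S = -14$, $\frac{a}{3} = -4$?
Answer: $-3117$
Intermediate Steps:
$a = -12$ ($a = 3 \left(-4\right) = -12$)
$A{\left(y,V \right)} = 168$ ($A{\left(y,V \right)} = \left(-14\right) \left(-12\right) = 168$)
$\left(A{\left(-161,17 \right)} + 28078\right) - 31363 = \left(168 + 28078\right) - 31363 = 28246 - 31363 = -3117$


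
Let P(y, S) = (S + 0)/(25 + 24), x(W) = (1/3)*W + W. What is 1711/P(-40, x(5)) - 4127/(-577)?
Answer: 145207849/11540 ≈ 12583.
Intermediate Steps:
x(W) = 4*W/3 (x(W) = (1*(1/3))*W + W = W/3 + W = 4*W/3)
P(y, S) = S/49
1711/P(-40, x(5)) - 4127/(-577) = 1711/((((4/3)*5)/49)) - 4127/(-577) = 1711/(((1/49)*(20/3))) - 4127*(-1/577) = 1711/(20/147) + 4127/577 = 1711*(147/20) + 4127/577 = 251517/20 + 4127/577 = 145207849/11540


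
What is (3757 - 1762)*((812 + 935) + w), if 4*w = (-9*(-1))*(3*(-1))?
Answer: 13887195/4 ≈ 3.4718e+6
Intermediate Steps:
w = -27/4 (w = ((-9*(-1))*(3*(-1)))/4 = (9*(-3))/4 = (¼)*(-27) = -27/4 ≈ -6.7500)
(3757 - 1762)*((812 + 935) + w) = (3757 - 1762)*((812 + 935) - 27/4) = 1995*(1747 - 27/4) = 1995*(6961/4) = 13887195/4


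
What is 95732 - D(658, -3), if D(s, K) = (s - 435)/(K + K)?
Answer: 574615/6 ≈ 95769.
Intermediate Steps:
D(s, K) = (-435 + s)/(2*K) (D(s, K) = (-435 + s)/((2*K)) = (-435 + s)*(1/(2*K)) = (-435 + s)/(2*K))
95732 - D(658, -3) = 95732 - (-435 + 658)/(2*(-3)) = 95732 - (-1)*223/(2*3) = 95732 - 1*(-223/6) = 95732 + 223/6 = 574615/6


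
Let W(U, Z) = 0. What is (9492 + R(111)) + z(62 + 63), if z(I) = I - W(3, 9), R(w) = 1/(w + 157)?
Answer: 2577357/268 ≈ 9617.0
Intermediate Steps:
R(w) = 1/(157 + w)
z(I) = I (z(I) = I - 1*0 = I + 0 = I)
(9492 + R(111)) + z(62 + 63) = (9492 + 1/(157 + 111)) + (62 + 63) = (9492 + 1/268) + 125 = 2543857/268 + 125 = 2577357/268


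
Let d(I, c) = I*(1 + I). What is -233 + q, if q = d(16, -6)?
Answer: 39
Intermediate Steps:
q = 272 (q = 16*(1 + 16) = 16*17 = 272)
-233 + q = -233 + 272 = 39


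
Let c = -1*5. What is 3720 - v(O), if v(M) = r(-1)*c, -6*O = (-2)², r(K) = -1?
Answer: 3715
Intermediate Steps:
c = -5
O = -⅔ (O = -⅙*(-2)² = -⅙*4 = -⅔ ≈ -0.66667)
v(M) = 5 (v(M) = -1*(-5) = 5)
3720 - v(O) = 3720 - 1*5 = 3720 - 5 = 3715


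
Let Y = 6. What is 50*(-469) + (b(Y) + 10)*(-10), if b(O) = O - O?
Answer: -23550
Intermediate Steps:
b(O) = 0
50*(-469) + (b(Y) + 10)*(-10) = 50*(-469) + (0 + 10)*(-10) = -23450 + 10*(-10) = -23450 - 100 = -23550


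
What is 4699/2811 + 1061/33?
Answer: 1045846/30921 ≈ 33.823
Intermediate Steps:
4699/2811 + 1061/33 = 1045846/30921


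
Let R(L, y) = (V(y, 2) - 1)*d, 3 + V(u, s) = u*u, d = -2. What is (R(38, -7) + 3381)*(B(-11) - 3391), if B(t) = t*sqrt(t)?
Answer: -11159781 - 36201*I*sqrt(11) ≈ -1.116e+7 - 1.2007e+5*I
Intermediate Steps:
B(t) = t**(3/2)
V(u, s) = -3 + u**2 (V(u, s) = -3 + u*u = -3 + u**2)
R(L, y) = 8 - 2*y**2 (R(L, y) = ((-3 + y**2) - 1)*(-2) = (-4 + y**2)*(-2) = 8 - 2*y**2)
(R(38, -7) + 3381)*(B(-11) - 3391) = ((8 - 2*(-7)**2) + 3381)*((-11)**(3/2) - 3391) = ((8 - 2*49) + 3381)*(-11*I*sqrt(11) - 3391) = ((8 - 98) + 3381)*(-3391 - 11*I*sqrt(11)) = (-90 + 3381)*(-3391 - 11*I*sqrt(11)) = 3291*(-3391 - 11*I*sqrt(11)) = -11159781 - 36201*I*sqrt(11)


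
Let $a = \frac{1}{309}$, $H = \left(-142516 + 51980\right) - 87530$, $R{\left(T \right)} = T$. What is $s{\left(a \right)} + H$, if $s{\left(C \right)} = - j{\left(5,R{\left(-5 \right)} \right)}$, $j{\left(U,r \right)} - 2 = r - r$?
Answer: $-178068$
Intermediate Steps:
$H = -178066$ ($H = -90536 - 87530 = -178066$)
$a = \frac{1}{309} \approx 0.0032362$
$j{\left(U,r \right)} = 2$ ($j{\left(U,r \right)} = 2 + \left(r - r\right) = 2 + 0 = 2$)
$s{\left(C \right)} = -2$ ($s{\left(C \right)} = \left(-1\right) 2 = -2$)
$s{\left(a \right)} + H = -2 - 178066 = -178068$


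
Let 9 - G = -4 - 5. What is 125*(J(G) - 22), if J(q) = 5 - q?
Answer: -4375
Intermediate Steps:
G = 18 (G = 9 - (-4 - 5) = 9 - 1*(-9) = 9 + 9 = 18)
125*(J(G) - 22) = 125*((5 - 1*18) - 22) = 125*((5 - 18) - 22) = 125*(-13 - 22) = 125*(-35) = -4375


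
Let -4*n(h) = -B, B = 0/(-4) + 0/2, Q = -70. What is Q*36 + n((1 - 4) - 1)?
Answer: -2520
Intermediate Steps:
B = 0 (B = 0*(-¼) + 0*(½) = 0 + 0 = 0)
n(h) = 0 (n(h) = -(-1)*0/4 = -¼*0 = 0)
Q*36 + n((1 - 4) - 1) = -70*36 + 0 = -2520 + 0 = -2520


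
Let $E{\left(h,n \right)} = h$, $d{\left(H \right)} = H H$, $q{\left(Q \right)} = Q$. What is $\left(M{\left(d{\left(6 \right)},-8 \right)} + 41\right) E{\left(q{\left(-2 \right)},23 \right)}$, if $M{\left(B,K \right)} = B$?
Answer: $-154$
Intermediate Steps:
$d{\left(H \right)} = H^{2}$
$\left(M{\left(d{\left(6 \right)},-8 \right)} + 41\right) E{\left(q{\left(-2 \right)},23 \right)} = \left(6^{2} + 41\right) \left(-2\right) = \left(36 + 41\right) \left(-2\right) = 77 \left(-2\right) = -154$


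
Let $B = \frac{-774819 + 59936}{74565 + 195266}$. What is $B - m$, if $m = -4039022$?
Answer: $\frac{1089852630399}{269831} \approx 4.039 \cdot 10^{6}$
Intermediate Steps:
$B = - \frac{714883}{269831} \approx -2.6494$
$B - m = - \frac{714883}{269831} - -4039022 = - \frac{714883}{269831} + 4039022 = \frac{1089852630399}{269831}$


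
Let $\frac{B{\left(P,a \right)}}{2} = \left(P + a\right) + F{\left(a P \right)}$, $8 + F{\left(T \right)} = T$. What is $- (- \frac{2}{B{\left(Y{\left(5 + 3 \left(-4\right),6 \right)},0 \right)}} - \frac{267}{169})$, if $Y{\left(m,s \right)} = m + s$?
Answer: $\frac{2234}{1521} \approx 1.4688$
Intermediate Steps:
$F{\left(T \right)} = -8 + T$
$B{\left(P,a \right)} = -16 + 2 P + 2 a + 2 P a$ ($B{\left(P,a \right)} = 2 \left(\left(P + a\right) + \left(-8 + a P\right)\right) = 2 \left(\left(P + a\right) + \left(-8 + P a\right)\right) = 2 \left(-8 + P + a + P a\right) = -16 + 2 P + 2 a + 2 P a$)
$- (- \frac{2}{B{\left(Y{\left(5 + 3 \left(-4\right),6 \right)},0 \right)}} - \frac{267}{169}) = - (- \frac{2}{-16 + 2 \left(\left(5 + 3 \left(-4\right)\right) + 6\right) + 2 \cdot 0 + 2 \left(\left(5 + 3 \left(-4\right)\right) + 6\right) 0} - \frac{267}{169}) = - (- \frac{2}{-16 + 2 \left(\left(5 - 12\right) + 6\right) + 0 + 2 \left(\left(5 - 12\right) + 6\right) 0} - \frac{267}{169}) = - (- \frac{2}{-16 + 2 \left(-7 + 6\right) + 0 + 2 \left(-7 + 6\right) 0} - \frac{267}{169}) = - (- \frac{2}{-16 + 2 \left(-1\right) + 0 + 2 \left(-1\right) 0} - \frac{267}{169}) = - (- \frac{2}{-16 - 2 + 0 + 0} - \frac{267}{169}) = - (- \frac{2}{-18} - \frac{267}{169}) = - (\left(-2\right) \left(- \frac{1}{18}\right) - \frac{267}{169}) = - (\frac{1}{9} - \frac{267}{169}) = \left(-1\right) \left(- \frac{2234}{1521}\right) = \frac{2234}{1521}$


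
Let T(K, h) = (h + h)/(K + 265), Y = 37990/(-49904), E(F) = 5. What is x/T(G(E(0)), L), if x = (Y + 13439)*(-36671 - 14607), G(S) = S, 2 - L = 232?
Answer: 232119999302049/573896 ≈ 4.0446e+8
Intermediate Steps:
L = -230 (L = 2 - 1*232 = 2 - 232 = -230)
Y = -18995/24952 (Y = 37990*(-1/49904) = -18995/24952 ≈ -0.76126)
T(K, h) = 2*h/(265 + K) (T(K, h) = (2*h)/(265 + K) = 2*h/(265 + K))
x = -8597037011187/12476 (x = (-18995/24952 + 13439)*(-36671 - 14607) = (335310933/24952)*(-51278) = -8597037011187/12476 ≈ -6.8909e+8)
x/T(G(E(0)), L) = -8597037011187/(12476*(2*(-230)/(265 + 5))) = -8597037011187/(12476*(2*(-230)/270)) = -8597037011187/(12476*(2*(-230)*(1/270))) = -8597037011187/(12476*(-46/27)) = -8597037011187/12476*(-27/46) = 232119999302049/573896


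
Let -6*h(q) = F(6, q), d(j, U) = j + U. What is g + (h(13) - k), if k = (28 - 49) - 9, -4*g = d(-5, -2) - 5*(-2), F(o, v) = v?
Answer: 325/12 ≈ 27.083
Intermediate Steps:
d(j, U) = U + j
h(q) = -q/6
g = -¾ (g = -((-2 - 5) - 5*(-2))/4 = -(-7 + 10)/4 = -¼*3 = -¾ ≈ -0.75000)
k = -30 (k = -21 - 9 = -30)
g + (h(13) - k) = -¾ + (-⅙*13 - 1*(-30)) = -¾ + (-13/6 + 30) = -¾ + 167/6 = 325/12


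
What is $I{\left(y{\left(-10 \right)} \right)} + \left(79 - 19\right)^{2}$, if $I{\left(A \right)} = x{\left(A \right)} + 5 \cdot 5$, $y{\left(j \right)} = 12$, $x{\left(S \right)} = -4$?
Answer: $3621$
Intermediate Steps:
$I{\left(A \right)} = 21$ ($I{\left(A \right)} = -4 + 5 \cdot 5 = -4 + 25 = 21$)
$I{\left(y{\left(-10 \right)} \right)} + \left(79 - 19\right)^{2} = 21 + \left(79 - 19\right)^{2} = 21 + 60^{2} = 21 + 3600 = 3621$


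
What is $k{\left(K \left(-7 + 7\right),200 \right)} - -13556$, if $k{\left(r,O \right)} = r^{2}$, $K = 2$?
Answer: $13556$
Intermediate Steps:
$k{\left(K \left(-7 + 7\right),200 \right)} - -13556 = \left(2 \left(-7 + 7\right)\right)^{2} - -13556 = \left(2 \cdot 0\right)^{2} + 13556 = 0^{2} + 13556 = 0 + 13556 = 13556$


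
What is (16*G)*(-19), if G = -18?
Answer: 5472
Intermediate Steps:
(16*G)*(-19) = (16*(-18))*(-19) = -288*(-19) = 5472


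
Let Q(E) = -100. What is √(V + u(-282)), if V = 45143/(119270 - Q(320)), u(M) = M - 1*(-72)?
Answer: I*√2986942629090/119370 ≈ 14.478*I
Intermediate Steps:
u(M) = 72 + M (u(M) = M + 72 = 72 + M)
V = 45143/119370 (V = 45143/(119270 - 1*(-100)) = 45143/(119270 + 100) = 45143/119370 ≈ 0.37818)
√(V + u(-282)) = √(45143/119370 + (72 - 282)) = √(45143/119370 - 210) = √(-25022557/119370) = I*√2986942629090/119370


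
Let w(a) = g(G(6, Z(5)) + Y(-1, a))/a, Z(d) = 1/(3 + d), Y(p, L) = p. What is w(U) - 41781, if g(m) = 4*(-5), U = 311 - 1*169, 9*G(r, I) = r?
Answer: -2966461/71 ≈ -41781.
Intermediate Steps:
G(r, I) = r/9
U = 142 (U = 311 - 169 = 142)
g(m) = -20
w(a) = -20/a
w(U) - 41781 = -20/142 - 41781 = -20*1/142 - 41781 = -10/71 - 41781 = -2966461/71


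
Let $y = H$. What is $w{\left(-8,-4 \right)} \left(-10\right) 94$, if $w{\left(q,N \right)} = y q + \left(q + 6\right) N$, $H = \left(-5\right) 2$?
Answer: $-82720$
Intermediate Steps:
$H = -10$
$y = -10$
$w{\left(q,N \right)} = - 10 q + N \left(6 + q\right)$ ($w{\left(q,N \right)} = - 10 q + \left(q + 6\right) N = - 10 q + \left(6 + q\right) N = - 10 q + N \left(6 + q\right)$)
$w{\left(-8,-4 \right)} \left(-10\right) 94 = \left(\left(-10\right) \left(-8\right) + 6 \left(-4\right) - -32\right) \left(-10\right) 94 = \left(80 - 24 + 32\right) \left(-10\right) 94 = 88 \left(-10\right) 94 = \left(-880\right) 94 = -82720$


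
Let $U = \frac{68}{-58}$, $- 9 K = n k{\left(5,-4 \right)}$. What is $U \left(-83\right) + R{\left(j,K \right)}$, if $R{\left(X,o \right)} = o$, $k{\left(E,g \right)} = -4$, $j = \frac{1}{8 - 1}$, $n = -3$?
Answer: $\frac{8350}{87} \approx 95.977$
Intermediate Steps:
$j = \frac{1}{7} \approx 0.14286$
$K = - \frac{4}{3}$ ($K = - \frac{\left(-3\right) \left(-4\right)}{9} = \left(- \frac{1}{9}\right) 12 = - \frac{4}{3} \approx -1.3333$)
$U = - \frac{34}{29}$ ($U = 68 \left(- \frac{1}{58}\right) = - \frac{34}{29} \approx -1.1724$)
$U \left(-83\right) + R{\left(j,K \right)} = \left(- \frac{34}{29}\right) \left(-83\right) - \frac{4}{3} = \frac{2822}{29} - \frac{4}{3} = \frac{8350}{87}$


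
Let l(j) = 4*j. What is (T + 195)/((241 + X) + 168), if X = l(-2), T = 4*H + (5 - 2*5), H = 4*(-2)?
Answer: 158/401 ≈ 0.39401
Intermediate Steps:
H = -8
T = -37 (T = 4*(-8) + (5 - 2*5) = -32 + (5 - 10) = -32 - 5 = -37)
X = -8 (X = 4*(-2) = -8)
(T + 195)/((241 + X) + 168) = (-37 + 195)/((241 - 8) + 168) = 158/(233 + 168) = 158/401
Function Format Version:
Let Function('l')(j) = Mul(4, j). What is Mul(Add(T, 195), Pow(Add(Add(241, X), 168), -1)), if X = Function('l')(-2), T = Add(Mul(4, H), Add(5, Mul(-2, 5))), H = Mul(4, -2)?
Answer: Rational(158, 401) ≈ 0.39401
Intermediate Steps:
H = -8
T = -37 (T = Add(Mul(4, -8), Add(5, Mul(-2, 5))) = Add(-32, Add(5, -10)) = Add(-32, -5) = -37)
X = -8 (X = Mul(4, -2) = -8)
Mul(Add(T, 195), Pow(Add(Add(241, X), 168), -1)) = Mul(Add(-37, 195), Pow(Add(Add(241, -8), 168), -1)) = Mul(158, Pow(Add(233, 168), -1)) = Mul(158, Pow(401, -1)) = Mul(158, Rational(1, 401)) = Rational(158, 401)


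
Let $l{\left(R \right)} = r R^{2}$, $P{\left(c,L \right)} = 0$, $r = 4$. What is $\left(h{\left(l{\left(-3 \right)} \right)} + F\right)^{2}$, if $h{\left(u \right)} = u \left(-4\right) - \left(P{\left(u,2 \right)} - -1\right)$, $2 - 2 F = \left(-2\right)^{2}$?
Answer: $21316$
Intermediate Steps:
$F = -1$ ($F = 1 - \frac{\left(-2\right)^{2}}{2} = 1 - 2 = -1$)
$l{\left(R \right)} = 4 R^{2}$
$h{\left(u \right)} = -1 - 4 u$ ($h{\left(u \right)} = u \left(-4\right) - \left(0 - -1\right) = - 4 u - \left(0 + 1\right) = - 4 u - 1 = -1 - 4 u$)
$\left(h{\left(l{\left(-3 \right)} \right)} + F\right)^{2} = \left(\left(-1 - 4 \cdot 4 \left(-3\right)^{2}\right) - 1\right)^{2} = \left(\left(-1 - 4 \cdot 4 \cdot 9\right) - 1\right)^{2} = \left(\left(-1 - 144\right) - 1\right)^{2} = \left(-145 - 1\right)^{2} = \left(-146\right)^{2} = 21316$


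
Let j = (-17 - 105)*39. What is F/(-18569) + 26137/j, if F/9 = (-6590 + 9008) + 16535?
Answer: -1296943319/88351302 ≈ -14.679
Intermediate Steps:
j = -4758 (j = -122*39 = -4758)
F = 170577 (F = 9*((-6590 + 9008) + 16535) = 9*(2418 + 16535) = 9*18953 = 170577)
F/(-18569) + 26137/j = 170577/(-18569) + 26137/(-4758) = 170577*(-1/18569) + 26137*(-1/4758) = -170577/18569 - 26137/4758 = -1296943319/88351302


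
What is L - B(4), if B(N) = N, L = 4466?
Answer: 4462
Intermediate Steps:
L - B(4) = 4466 - 1*4 = 4466 - 4 = 4462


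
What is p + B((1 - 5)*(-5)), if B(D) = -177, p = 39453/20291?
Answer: -3552054/20291 ≈ -175.06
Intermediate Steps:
p = 39453/20291 (p = 39453*(1/20291) = 39453/20291 ≈ 1.9444)
p + B((1 - 5)*(-5)) = 39453/20291 - 177 = -3552054/20291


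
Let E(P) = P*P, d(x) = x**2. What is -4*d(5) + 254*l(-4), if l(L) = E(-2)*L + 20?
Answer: 916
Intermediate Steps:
E(P) = P**2
l(L) = 20 + 4*L (l(L) = (-2)**2*L + 20 = 4*L + 20 = 20 + 4*L)
-4*d(5) + 254*l(-4) = -4*5**2 + 254*(20 + 4*(-4)) = -4*25 + 254*(20 - 16) = -100 + 254*4 = -100 + 1016 = 916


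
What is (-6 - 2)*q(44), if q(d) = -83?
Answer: 664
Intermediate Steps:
(-6 - 2)*q(44) = (-6 - 2)*(-83) = -8*(-83) = 664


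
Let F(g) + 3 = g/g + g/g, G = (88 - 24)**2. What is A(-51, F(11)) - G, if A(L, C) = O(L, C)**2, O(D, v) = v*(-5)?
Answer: -4071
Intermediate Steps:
G = 4096 (G = 64**2 = 4096)
F(g) = -1 (F(g) = -3 + (g/g + g/g) = -3 + (1 + 1) = -3 + 2 = -1)
O(D, v) = -5*v
A(L, C) = 25*C**2 (A(L, C) = (-5*C)**2 = 25*C**2)
A(-51, F(11)) - G = 25*(-1)**2 - 1*4096 = 25*1 - 4096 = 25 - 4096 = -4071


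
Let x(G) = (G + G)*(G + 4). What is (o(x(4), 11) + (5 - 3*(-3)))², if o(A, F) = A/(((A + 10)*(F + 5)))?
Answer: 270400/1369 ≈ 197.52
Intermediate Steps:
x(G) = 2*G*(4 + G) (x(G) = (2*G)*(4 + G) = 2*G*(4 + G))
o(A, F) = A/((5 + F)*(10 + A)) (o(A, F) = A/(((10 + A)*(5 + F))) = A/(((5 + F)*(10 + A))) = A*(1/((5 + F)*(10 + A))) = A/((5 + F)*(10 + A)))
(o(x(4), 11) + (5 - 3*(-3)))² = ((2*4*(4 + 4))/(50 + 5*(2*4*(4 + 4)) + 10*11 + (2*4*(4 + 4))*11) + (5 - 3*(-3)))² = ((2*4*8)/(50 + 5*(2*4*8) + 110 + (2*4*8)*11) + (5 + 9))² = (64/(50 + 5*64 + 110 + 64*11) + 14)² = (64/(50 + 320 + 110 + 704) + 14)² = (64/1184 + 14)² = (64*(1/1184) + 14)² = (2/37 + 14)² = (520/37)² = 270400/1369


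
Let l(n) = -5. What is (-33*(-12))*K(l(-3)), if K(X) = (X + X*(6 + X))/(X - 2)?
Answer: 3960/7 ≈ 565.71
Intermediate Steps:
K(X) = (X + X*(6 + X))/(-2 + X)
(-33*(-12))*K(l(-3)) = (-33*(-12))*(-5*(7 - 5)/(-2 - 5)) = 396*(-5*2/(-7)) = 396*(-5*(-⅐)*2) = 396*(10/7) = 3960/7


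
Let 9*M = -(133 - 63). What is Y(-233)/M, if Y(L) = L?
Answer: 2097/70 ≈ 29.957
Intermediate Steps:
M = -70/9 (M = (-(133 - 63))/9 = (-1*70)/9 = (⅑)*(-70) = -70/9 ≈ -7.7778)
Y(-233)/M = -233/(-70/9) = -233*(-9/70) = 2097/70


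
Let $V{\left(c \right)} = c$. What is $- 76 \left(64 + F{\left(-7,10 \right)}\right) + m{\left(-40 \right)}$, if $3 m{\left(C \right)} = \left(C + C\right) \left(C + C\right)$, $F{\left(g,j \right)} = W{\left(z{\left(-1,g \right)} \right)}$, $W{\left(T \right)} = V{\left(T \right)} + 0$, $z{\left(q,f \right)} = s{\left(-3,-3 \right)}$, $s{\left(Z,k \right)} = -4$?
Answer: $- \frac{7280}{3} \approx -2426.7$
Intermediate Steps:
$z{\left(q,f \right)} = -4$
$W{\left(T \right)} = T$ ($W{\left(T \right)} = T + 0 = T$)
$F{\left(g,j \right)} = -4$
$m{\left(C \right)} = \frac{4 C^{2}}{3}$ ($m{\left(C \right)} = \frac{\left(C + C\right) \left(C + C\right)}{3} = \frac{2 C 2 C}{3} = \frac{4 C^{2}}{3}$)
$- 76 \left(64 + F{\left(-7,10 \right)}\right) + m{\left(-40 \right)} = - 76 \left(64 - 4\right) + \frac{4 \left(-40\right)^{2}}{3} = \left(-76\right) 60 + \frac{4}{3} \cdot 1600 = -4560 + \frac{6400}{3} = - \frac{7280}{3}$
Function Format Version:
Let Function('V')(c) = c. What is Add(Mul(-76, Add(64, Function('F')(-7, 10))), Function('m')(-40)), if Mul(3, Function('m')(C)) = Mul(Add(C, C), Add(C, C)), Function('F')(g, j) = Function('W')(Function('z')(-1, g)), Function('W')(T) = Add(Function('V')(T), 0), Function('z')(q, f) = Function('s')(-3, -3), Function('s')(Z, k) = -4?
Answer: Rational(-7280, 3) ≈ -2426.7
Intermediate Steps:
Function('z')(q, f) = -4
Function('W')(T) = T (Function('W')(T) = Add(T, 0) = T)
Function('F')(g, j) = -4
Function('m')(C) = Mul(Rational(4, 3), Pow(C, 2)) (Function('m')(C) = Mul(Rational(1, 3), Mul(Add(C, C), Add(C, C))) = Mul(Rational(1, 3), Mul(Mul(2, C), Mul(2, C))) = Mul(Rational(1, 3), Mul(4, Pow(C, 2))) = Mul(Rational(4, 3), Pow(C, 2)))
Add(Mul(-76, Add(64, Function('F')(-7, 10))), Function('m')(-40)) = Add(Mul(-76, Add(64, -4)), Mul(Rational(4, 3), Pow(-40, 2))) = Add(Mul(-76, 60), Mul(Rational(4, 3), 1600)) = Add(-4560, Rational(6400, 3)) = Rational(-7280, 3)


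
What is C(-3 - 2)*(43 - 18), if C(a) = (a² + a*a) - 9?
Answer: 1025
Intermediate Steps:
C(a) = -9 + 2*a² (C(a) = (a² + a²) - 9 = 2*a² - 9 = -9 + 2*a²)
C(-3 - 2)*(43 - 18) = (-9 + 2*(-3 - 2)²)*(43 - 18) = (-9 + 2*(-5)²)*25 = (-9 + 2*25)*25 = (-9 + 50)*25 = 41*25 = 1025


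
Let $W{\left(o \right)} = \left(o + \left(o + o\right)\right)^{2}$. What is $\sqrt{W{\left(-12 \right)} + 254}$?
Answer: $5 \sqrt{62} \approx 39.37$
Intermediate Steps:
$W{\left(o \right)} = 9 o^{2}$ ($W{\left(o \right)} = \left(o + 2 o\right)^{2} = \left(3 o\right)^{2} = 9 o^{2}$)
$\sqrt{W{\left(-12 \right)} + 254} = \sqrt{9 \left(-12\right)^{2} + 254} = \sqrt{9 \cdot 144 + 254} = \sqrt{1296 + 254} = \sqrt{1550} = 5 \sqrt{62}$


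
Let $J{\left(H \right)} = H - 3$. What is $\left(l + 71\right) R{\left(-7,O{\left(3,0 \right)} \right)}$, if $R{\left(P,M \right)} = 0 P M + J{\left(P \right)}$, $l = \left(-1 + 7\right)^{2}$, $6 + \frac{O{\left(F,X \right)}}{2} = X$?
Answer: $-1070$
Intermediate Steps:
$O{\left(F,X \right)} = -12 + 2 X$
$J{\left(H \right)} = -3 + H$
$l = 36$ ($l = 6^{2} = 36$)
$R{\left(P,M \right)} = -3 + P$ ($R{\left(P,M \right)} = 0 P M + \left(-3 + P\right) = 0 M + \left(-3 + P\right) = 0 + \left(-3 + P\right) = -3 + P$)
$\left(l + 71\right) R{\left(-7,O{\left(3,0 \right)} \right)} = \left(36 + 71\right) \left(-3 - 7\right) = 107 \left(-10\right) = -1070$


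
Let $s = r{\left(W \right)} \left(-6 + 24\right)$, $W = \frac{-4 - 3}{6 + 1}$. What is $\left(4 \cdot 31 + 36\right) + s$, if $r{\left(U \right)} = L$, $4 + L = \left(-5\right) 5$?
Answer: $-362$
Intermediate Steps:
$W = -1$ ($W = - \frac{7}{7} = \left(-7\right) \frac{1}{7} = -1$)
$L = -29$ ($L = -4 - 25 = -29$)
$r{\left(U \right)} = -29$
$s = -522$ ($s = - 29 \left(-6 + 24\right) = \left(-29\right) 18 = -522$)
$\left(4 \cdot 31 + 36\right) + s = \left(4 \cdot 31 + 36\right) - 522 = \left(124 + 36\right) - 522 = 160 - 522 = -362$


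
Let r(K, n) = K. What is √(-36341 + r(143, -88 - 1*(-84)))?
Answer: 3*I*√4022 ≈ 190.26*I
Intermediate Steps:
√(-36341 + r(143, -88 - 1*(-84))) = √(-36341 + 143) = √(-36198) = 3*I*√4022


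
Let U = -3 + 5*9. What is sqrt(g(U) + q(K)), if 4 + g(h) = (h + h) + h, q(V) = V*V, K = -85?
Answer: sqrt(7347) ≈ 85.715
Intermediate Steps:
U = 42 (U = -3 + 45 = 42)
q(V) = V**2
g(h) = -4 + 3*h (g(h) = -4 + ((h + h) + h) = -4 + (2*h + h) = -4 + 3*h)
sqrt(g(U) + q(K)) = sqrt((-4 + 3*42) + (-85)**2) = sqrt((-4 + 126) + 7225) = sqrt(122 + 7225) = sqrt(7347)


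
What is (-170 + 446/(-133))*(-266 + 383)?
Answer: -2697552/133 ≈ -20282.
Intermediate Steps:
(-170 + 446/(-133))*(-266 + 383) = (-170 + 446*(-1/133))*117 = (-170 - 446/133)*117 = -23056/133*117 = -2697552/133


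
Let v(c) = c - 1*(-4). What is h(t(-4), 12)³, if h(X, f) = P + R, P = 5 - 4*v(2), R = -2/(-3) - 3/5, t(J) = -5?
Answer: -22906304/3375 ≈ -6787.1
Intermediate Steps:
v(c) = 4 + c (v(c) = c + 4 = 4 + c)
R = 1/15 (R = -2*(-⅓) - 3*⅕ = ⅔ - ⅗ = 1/15 ≈ 0.066667)
P = -19 (P = 5 - 4*(4 + 2) = 5 - 4*6 = 5 - 24 = -19)
h(X, f) = -284/15 (h(X, f) = -19 + 1/15 = -284/15)
h(t(-4), 12)³ = (-284/15)³ = -22906304/3375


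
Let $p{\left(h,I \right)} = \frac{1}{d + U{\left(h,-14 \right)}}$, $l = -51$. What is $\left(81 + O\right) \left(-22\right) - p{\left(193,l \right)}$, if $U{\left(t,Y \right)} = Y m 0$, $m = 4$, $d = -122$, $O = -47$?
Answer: $- \frac{91255}{122} \approx -747.99$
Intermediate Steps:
$U{\left(t,Y \right)} = 0$ ($U{\left(t,Y \right)} = Y 4 \cdot 0 = 4 Y 0 = 0$)
$p{\left(h,I \right)} = - \frac{1}{122}$ ($p{\left(h,I \right)} = \frac{1}{-122 + 0} = \frac{1}{-122} = - \frac{1}{122}$)
$\left(81 + O\right) \left(-22\right) - p{\left(193,l \right)} = \left(81 - 47\right) \left(-22\right) - - \frac{1}{122} = 34 \left(-22\right) + \frac{1}{122} = -748 + \frac{1}{122} = - \frac{91255}{122}$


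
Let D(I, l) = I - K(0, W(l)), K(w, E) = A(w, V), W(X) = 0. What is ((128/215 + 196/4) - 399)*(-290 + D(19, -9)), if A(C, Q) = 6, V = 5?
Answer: 20808794/215 ≈ 96785.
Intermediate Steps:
K(w, E) = 6
D(I, l) = -6 + I (D(I, l) = I - 1*6 = I - 6 = -6 + I)
((128/215 + 196/4) - 399)*(-290 + D(19, -9)) = ((128/215 + 196/4) - 399)*(-290 + (-6 + 19)) = ((128*(1/215) + 196*(1/4)) - 399)*(-290 + 13) = ((128/215 + 49) - 399)*(-277) = (10663/215 - 399)*(-277) = -75122/215*(-277) = 20808794/215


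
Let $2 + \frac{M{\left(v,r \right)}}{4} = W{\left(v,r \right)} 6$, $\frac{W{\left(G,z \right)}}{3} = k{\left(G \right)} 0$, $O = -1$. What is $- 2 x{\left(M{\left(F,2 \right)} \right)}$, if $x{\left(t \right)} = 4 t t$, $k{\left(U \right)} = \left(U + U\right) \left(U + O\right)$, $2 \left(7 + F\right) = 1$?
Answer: $-512$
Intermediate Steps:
$F = - \frac{13}{2}$ ($F = -7 + \frac{1}{2} \cdot 1 = -7 + \frac{1}{2} = - \frac{13}{2} \approx -6.5$)
$k{\left(U \right)} = 2 U \left(-1 + U\right)$ ($k{\left(U \right)} = \left(U + U\right) \left(U - 1\right) = 2 U \left(-1 + U\right)$)
$W{\left(G,z \right)} = 0$ ($W{\left(G,z \right)} = 3 \cdot 2 G \left(-1 + G\right) 0 = 3 \cdot 0 = 0$)
$M{\left(v,r \right)} = -8$ ($M{\left(v,r \right)} = -8 + 4 \cdot 0 \cdot 6 = -8 + 4 \cdot 0 = -8 + 0 = -8$)
$x{\left(t \right)} = 4 t^{2}$
$- 2 x{\left(M{\left(F,2 \right)} \right)} = - 2 \cdot 4 \left(-8\right)^{2} = - 2 \cdot 4 \cdot 64 = \left(-2\right) 256 = -512$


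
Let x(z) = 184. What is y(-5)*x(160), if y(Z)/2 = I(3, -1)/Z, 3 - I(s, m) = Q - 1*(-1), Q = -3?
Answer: -368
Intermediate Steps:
I(s, m) = 5 (I(s, m) = 3 - (-3 - 1*(-1)) = 3 - (-3 + 1) = 3 - 1*(-2) = 3 + 2 = 5)
y(Z) = 10/Z (y(Z) = 2*(5/Z) = 10/Z)
y(-5)*x(160) = (10/(-5))*184 = (10*(-⅕))*184 = -2*184 = -368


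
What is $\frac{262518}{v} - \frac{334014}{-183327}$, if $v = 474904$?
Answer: $\frac{34458537007}{14510454268} \approx 2.3747$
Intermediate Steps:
$\frac{262518}{v} - \frac{334014}{-183327} = \frac{262518}{474904} - \frac{334014}{-183327} = 262518 \cdot \frac{1}{474904} - - \frac{111338}{61109} = \frac{131259}{237452} + \frac{111338}{61109} = \frac{34458537007}{14510454268}$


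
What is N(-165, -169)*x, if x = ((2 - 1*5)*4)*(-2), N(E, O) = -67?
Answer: -1608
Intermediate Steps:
x = 24 (x = ((2 - 5)*4)*(-2) = -3*4*(-2) = -12*(-2) = 24)
N(-165, -169)*x = -67*24 = -1608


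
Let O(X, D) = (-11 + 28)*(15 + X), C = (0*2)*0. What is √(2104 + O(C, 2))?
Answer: √2359 ≈ 48.570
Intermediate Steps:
C = 0 (C = 0*0 = 0)
O(X, D) = 255 + 17*X (O(X, D) = 17*(15 + X) = 255 + 17*X)
√(2104 + O(C, 2)) = √(2104 + (255 + 17*0)) = √(2104 + (255 + 0)) = √(2104 + 255) = √2359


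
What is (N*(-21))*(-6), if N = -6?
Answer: -756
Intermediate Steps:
(N*(-21))*(-6) = -6*(-21)*(-6) = 126*(-6) = -756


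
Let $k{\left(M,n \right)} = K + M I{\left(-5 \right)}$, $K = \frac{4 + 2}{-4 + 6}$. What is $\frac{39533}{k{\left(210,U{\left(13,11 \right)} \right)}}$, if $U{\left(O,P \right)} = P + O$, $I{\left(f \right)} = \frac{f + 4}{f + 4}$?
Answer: $\frac{39533}{213} \approx 185.6$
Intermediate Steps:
$I{\left(f \right)} = 1$ ($I{\left(f \right)} = \frac{4 + f}{4 + f} = 1$)
$K = 3$ ($K = \frac{6}{2} = 6 \cdot \frac{1}{2} = 3$)
$U{\left(O,P \right)} = O + P$
$k{\left(M,n \right)} = 3 + M$ ($k{\left(M,n \right)} = 3 + M 1 = 3 + M$)
$\frac{39533}{k{\left(210,U{\left(13,11 \right)} \right)}} = \frac{39533}{3 + 210} = \frac{39533}{213}$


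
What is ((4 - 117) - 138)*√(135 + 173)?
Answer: -502*√77 ≈ -4405.0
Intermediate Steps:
((4 - 117) - 138)*√(135 + 173) = (-113 - 138)*√308 = -502*√77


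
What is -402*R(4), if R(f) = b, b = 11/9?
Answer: -1474/3 ≈ -491.33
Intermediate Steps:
b = 11/9 (b = 11*(⅑) = 11/9 ≈ 1.2222)
R(f) = 11/9
-402*R(4) = -402*11/9 = -1474/3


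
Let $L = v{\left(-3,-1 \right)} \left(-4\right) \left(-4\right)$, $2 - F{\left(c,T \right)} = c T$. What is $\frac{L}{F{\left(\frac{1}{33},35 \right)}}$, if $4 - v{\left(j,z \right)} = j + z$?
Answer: $\frac{4224}{31} \approx 136.26$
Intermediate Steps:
$v{\left(j,z \right)} = 4 - j - z$ ($v{\left(j,z \right)} = 4 - \left(j + z\right) = 4 - j - z$)
$F{\left(c,T \right)} = 2 - T c$ ($F{\left(c,T \right)} = 2 - c T = 2 - T c$)
$L = 128$ ($L = \left(4 - -3 - -1\right) \left(-4\right) \left(-4\right) = \left(4 + 3 + 1\right) \left(-4\right) \left(-4\right) = 8 \left(-4\right) \left(-4\right) = \left(-32\right) \left(-4\right) = 128$)
$\frac{L}{F{\left(\frac{1}{33},35 \right)}} = \frac{1}{2 - \frac{35}{33}} \cdot 128 = \frac{1}{\frac{31}{33}} \cdot 128 = \frac{33}{31} \cdot 128 = \frac{4224}{31}$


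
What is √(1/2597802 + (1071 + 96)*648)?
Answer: √5103380567042761866/2597802 ≈ 869.61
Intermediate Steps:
√(1/2597802 + (1071 + 96)*648) = √(1/2597802 + 1167*648) = √(1/2597802 + 756216) = √(1964499437233/2597802) = √5103380567042761866/2597802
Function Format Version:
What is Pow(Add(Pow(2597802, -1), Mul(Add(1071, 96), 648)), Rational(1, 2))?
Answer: Mul(Rational(1, 2597802), Pow(5103380567042761866, Rational(1, 2))) ≈ 869.61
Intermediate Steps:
Pow(Add(Pow(2597802, -1), Mul(Add(1071, 96), 648)), Rational(1, 2)) = Pow(Add(Rational(1, 2597802), Mul(1167, 648)), Rational(1, 2)) = Pow(Add(Rational(1, 2597802), 756216), Rational(1, 2)) = Pow(Rational(1964499437233, 2597802), Rational(1, 2)) = Mul(Rational(1, 2597802), Pow(5103380567042761866, Rational(1, 2)))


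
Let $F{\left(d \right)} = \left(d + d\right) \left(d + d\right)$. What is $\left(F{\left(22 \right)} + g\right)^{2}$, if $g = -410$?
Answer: $2328676$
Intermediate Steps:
$F{\left(d \right)} = 4 d^{2}$ ($F{\left(d \right)} = 2 d 2 d = 4 d^{2}$)
$\left(F{\left(22 \right)} + g\right)^{2} = \left(4 \cdot 22^{2} - 410\right)^{2} = \left(4 \cdot 484 - 410\right)^{2} = \left(1936 - 410\right)^{2} = 1526^{2} = 2328676$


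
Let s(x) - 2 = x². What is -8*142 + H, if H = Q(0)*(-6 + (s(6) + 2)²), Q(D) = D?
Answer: -1136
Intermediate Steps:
s(x) = 2 + x²
H = 0 (H = 0*(-6 + ((2 + 6²) + 2)²) = 0*(-6 + ((2 + 36) + 2)²) = 0*(-6 + (38 + 2)²) = 0*(-6 + 40²) = 0*(-6 + 1600) = 0*1594 = 0)
-8*142 + H = -8*142 + 0 = -1136 + 0 = -1136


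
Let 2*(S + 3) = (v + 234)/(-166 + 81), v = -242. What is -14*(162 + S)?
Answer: -189266/85 ≈ -2226.7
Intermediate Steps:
S = -251/85 (S = -3 + ((-242 + 234)/(-166 + 81))/2 = -3 + (-8/(-85))/2 = -3 + (-8*(-1/85))/2 = -3 + (½)*(8/85) = -3 + 4/85 = -251/85 ≈ -2.9529)
-14*(162 + S) = -14*(162 - 251/85) = -14*13519/85 = -189266/85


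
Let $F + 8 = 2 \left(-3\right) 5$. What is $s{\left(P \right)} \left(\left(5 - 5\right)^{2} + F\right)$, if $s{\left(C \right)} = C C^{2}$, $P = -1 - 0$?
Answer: $38$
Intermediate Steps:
$P = -1$ ($P = -1 + 0 = -1$)
$s{\left(C \right)} = C^{3}$
$F = -38$ ($F = -8 + 2 \left(-3\right) 5 = -8 - 30 = -38$)
$s{\left(P \right)} \left(\left(5 - 5\right)^{2} + F\right) = \left(-1\right)^{3} \left(\left(5 - 5\right)^{2} - 38\right) = - (0^{2} - 38) = - (0 - 38) = \left(-1\right) \left(-38\right) = 38$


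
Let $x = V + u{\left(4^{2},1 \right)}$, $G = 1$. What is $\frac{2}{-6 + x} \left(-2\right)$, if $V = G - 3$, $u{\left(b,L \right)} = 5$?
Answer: $\frac{4}{3} \approx 1.3333$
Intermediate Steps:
$V = -2$ ($V = 1 - 3 = -2$)
$x = 3$ ($x = -2 + 5 = 3$)
$\frac{2}{-6 + x} \left(-2\right) = \frac{2}{-6 + 3} \left(-2\right) = \frac{2}{-3} \left(-2\right) = 2 \left(- \frac{1}{3}\right) \left(-2\right) = \left(- \frac{2}{3}\right) \left(-2\right) = \frac{4}{3}$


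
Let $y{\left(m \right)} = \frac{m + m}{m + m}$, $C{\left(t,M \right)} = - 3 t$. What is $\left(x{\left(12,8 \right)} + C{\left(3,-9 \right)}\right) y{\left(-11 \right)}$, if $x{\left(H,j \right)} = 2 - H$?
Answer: $-19$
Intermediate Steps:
$y{\left(m \right)} = 1$ ($y{\left(m \right)} = \frac{2 m}{2 m} = 2 m \frac{1}{2 m} = 1$)
$\left(x{\left(12,8 \right)} + C{\left(3,-9 \right)}\right) y{\left(-11 \right)} = \left(\left(2 - 12\right) - 9\right) 1 = \left(-10 - 9\right) 1 = \left(-19\right) 1 = -19$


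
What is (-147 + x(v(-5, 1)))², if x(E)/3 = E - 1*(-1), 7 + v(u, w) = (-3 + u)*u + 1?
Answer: 1764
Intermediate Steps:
v(u, w) = -6 + u*(-3 + u) (v(u, w) = -7 + ((-3 + u)*u + 1) = -7 + (u*(-3 + u) + 1) = -7 + (1 + u*(-3 + u)) = -6 + u*(-3 + u))
x(E) = 3 + 3*E (x(E) = 3*(E - 1*(-1)) = 3*(E + 1) = 3*(1 + E) = 3 + 3*E)
(-147 + x(v(-5, 1)))² = (-147 + (3 + 3*(-6 + (-5)² - 3*(-5))))² = (-147 + (3 + 3*(-6 + 25 + 15)))² = (-147 + (3 + 3*34))² = (-147 + (3 + 102))² = (-147 + 105)² = (-42)² = 1764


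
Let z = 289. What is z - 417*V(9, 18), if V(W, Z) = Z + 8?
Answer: -10553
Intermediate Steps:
V(W, Z) = 8 + Z
z - 417*V(9, 18) = 289 - 417*(8 + 18) = 289 - 417*26 = 289 - 10842 = -10553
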